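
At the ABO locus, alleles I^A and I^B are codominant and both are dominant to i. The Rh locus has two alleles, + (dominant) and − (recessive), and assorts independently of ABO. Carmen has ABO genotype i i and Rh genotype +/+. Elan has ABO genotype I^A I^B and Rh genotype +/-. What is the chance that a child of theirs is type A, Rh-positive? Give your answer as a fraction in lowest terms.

ABO cross i i × I^A I^B → offspring phenotypes: 1/2 A, 1/2 B.
Rh cross +/+ × +/- → 1 Rh+.
Independent loci: P(type A, Rh-positive) = 1/2 × 1 = 1/2.

1/2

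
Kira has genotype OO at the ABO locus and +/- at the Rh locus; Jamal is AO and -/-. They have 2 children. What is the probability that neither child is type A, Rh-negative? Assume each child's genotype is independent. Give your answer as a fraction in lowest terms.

9/16

ABO cross OO × AO → 1/2 O, 1/2 A.
Rh cross +/- × -/- → 1/2 Rh+, 1/2 Rh-; so P(type A, Rh-negative) = 1/2 × 1/2 = 1/4 per child.
P(not type A, Rh-negative) = 3/4 for one child; (3/4)^2 = 9/16.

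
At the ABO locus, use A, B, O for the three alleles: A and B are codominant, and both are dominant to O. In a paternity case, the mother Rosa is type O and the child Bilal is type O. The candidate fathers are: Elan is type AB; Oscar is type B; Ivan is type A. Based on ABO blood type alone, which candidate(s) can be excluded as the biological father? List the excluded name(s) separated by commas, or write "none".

A candidate is excluded only if no genotype consistent with his phenotype could produce a type O child with a type O mother.
Elan (type AB): no genotype consistent with that phenotype can produce a type-O child with a type-O mother.

Elan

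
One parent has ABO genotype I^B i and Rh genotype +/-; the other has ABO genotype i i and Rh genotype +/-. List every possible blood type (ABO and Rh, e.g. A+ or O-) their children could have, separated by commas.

Gametes from I^B i × i i give offspring ABO genotypes I^B i, i i, i.e. phenotypes O, B.
Rh cross +/- × +/- → phenotypes Rh+, Rh-.
Combining independently: O+, O-, B+, B-.

O+, O-, B+, B-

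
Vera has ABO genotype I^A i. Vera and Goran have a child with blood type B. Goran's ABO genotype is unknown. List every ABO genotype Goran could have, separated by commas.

For each candidate genotype of Goran, check whether crossing it with I^A i can produce every observed child phenotype.
  I^A I^A → possible child types {A} ✗
  I^A I^B → possible child types {A, B, AB} ✓
  I^A i → possible child types {O, A} ✗
  I^B I^B → possible child types {B, AB} ✓
  I^B i → possible child types {O, A, B, AB} ✓
  i i → possible child types {O, A} ✗

I^A I^B, I^B I^B, I^B i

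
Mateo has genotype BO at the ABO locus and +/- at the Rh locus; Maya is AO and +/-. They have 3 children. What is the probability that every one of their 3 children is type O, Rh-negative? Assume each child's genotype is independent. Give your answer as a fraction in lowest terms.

1/4096

ABO cross BO × AO → 1/4 O, 1/4 A, 1/4 B, 1/4 AB.
Rh cross +/- × +/- → 3/4 Rh+, 1/4 Rh-; so P(type O, Rh-negative) = 1/4 × 1/4 = 1/16 per child.
All 3 independent: (1/16)^3 = 1/4096.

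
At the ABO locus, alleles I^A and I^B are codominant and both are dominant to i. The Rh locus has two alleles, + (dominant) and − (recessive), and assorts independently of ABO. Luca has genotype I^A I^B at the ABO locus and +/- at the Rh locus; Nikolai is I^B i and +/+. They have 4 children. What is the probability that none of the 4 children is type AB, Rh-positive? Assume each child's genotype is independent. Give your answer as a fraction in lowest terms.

ABO cross I^A I^B × I^B i → 1/4 A, 1/2 B, 1/4 AB.
Rh cross +/- × +/+ → 1 Rh+; so P(type AB, Rh-positive) = 1/4 × 1 = 1/4 per child.
P(not type AB, Rh-positive) = 3/4 for one child; (3/4)^4 = 81/256.

81/256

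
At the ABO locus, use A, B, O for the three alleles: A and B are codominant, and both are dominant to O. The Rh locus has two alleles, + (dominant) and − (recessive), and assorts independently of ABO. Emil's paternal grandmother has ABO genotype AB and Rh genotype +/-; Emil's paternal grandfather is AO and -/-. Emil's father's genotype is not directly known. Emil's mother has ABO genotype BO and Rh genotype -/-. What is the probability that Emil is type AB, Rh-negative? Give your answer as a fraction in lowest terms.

3/16

Emil's father's ABO genotype from AB × AO: 1/4 AA, 1/4 AB, 1/4 AO, 1/4 BO.
Crossing each possibility with the mother BO and summing P(type AB): 1/4·1/2 + 1/4·1/4 + 1/4·1/4 + 1/4·0 = 1/4.
Similarly for Rh via the father's Rh distribution: P(Rh-) = 3/4.
Independent loci: 1/4 × 3/4 = 3/16.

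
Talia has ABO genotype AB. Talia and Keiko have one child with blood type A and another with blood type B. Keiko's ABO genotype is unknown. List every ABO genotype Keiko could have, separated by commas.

AB, AO, BO, OO

For each candidate genotype of Keiko, check whether crossing it with AB can produce every observed child phenotype.
  AA → possible child types {A, AB} ✗
  AB → possible child types {A, B, AB} ✓
  AO → possible child types {A, B, AB} ✓
  BB → possible child types {B, AB} ✗
  BO → possible child types {A, B, AB} ✓
  OO → possible child types {A, B} ✓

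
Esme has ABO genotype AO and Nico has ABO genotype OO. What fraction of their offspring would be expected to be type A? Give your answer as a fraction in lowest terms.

1/2

ABO cross AO × OO → offspring phenotypes: 1/2 O, 1/2 A.
So P(type A) = 1/2.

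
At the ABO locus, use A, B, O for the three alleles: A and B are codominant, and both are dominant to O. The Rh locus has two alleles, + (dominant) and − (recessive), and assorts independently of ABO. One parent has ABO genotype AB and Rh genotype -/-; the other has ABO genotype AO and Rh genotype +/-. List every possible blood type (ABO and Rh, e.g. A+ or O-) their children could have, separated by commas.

A+, A-, B+, B-, AB+, AB-

Gametes from AB × AO give offspring ABO genotypes AA, AB, AO, BO, i.e. phenotypes A, B, AB.
Rh cross -/- × +/- → phenotypes Rh+, Rh-.
Combining independently: A+, A-, B+, B-, AB+, AB-.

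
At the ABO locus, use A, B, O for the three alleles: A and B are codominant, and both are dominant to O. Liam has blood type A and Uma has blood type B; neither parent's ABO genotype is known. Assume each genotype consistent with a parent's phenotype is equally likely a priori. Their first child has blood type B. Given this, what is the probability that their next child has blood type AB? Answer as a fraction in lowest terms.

Possible genotypes: Liam ∈ {AA, AO}; Uma ∈ {BB, BO}.
Weight each parental genotype pair by prior × P(type-B child):
  AO × BB: posterior weight 2/3; P(next child type AB) = 1/2.
  AO × BO: posterior weight 1/3; P(next child type AB) = 1/4.
Weighted sum = 5/12.

5/12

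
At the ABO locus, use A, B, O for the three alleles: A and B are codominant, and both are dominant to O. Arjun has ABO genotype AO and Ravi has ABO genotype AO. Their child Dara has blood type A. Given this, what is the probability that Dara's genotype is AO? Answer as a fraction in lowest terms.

Cross AO × AO → 1/4 AA, 1/2 AO, 1/4 OO.
Type-A genotypes among offspring: AA (1/4), AO (1/2); total 3/4.
P(AO | type A) = (1/2) / (3/4) = 2/3.

2/3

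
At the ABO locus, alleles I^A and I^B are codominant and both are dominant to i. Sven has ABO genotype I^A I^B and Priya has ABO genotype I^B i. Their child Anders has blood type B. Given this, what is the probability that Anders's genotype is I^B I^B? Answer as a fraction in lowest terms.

Cross I^A I^B × I^B i → 1/4 I^A I^B, 1/4 I^A i, 1/4 I^B I^B, 1/4 I^B i.
Type-B genotypes among offspring: I^B I^B (1/4), I^B i (1/4); total 1/2.
P(I^B I^B | type B) = (1/4) / (1/2) = 1/2.

1/2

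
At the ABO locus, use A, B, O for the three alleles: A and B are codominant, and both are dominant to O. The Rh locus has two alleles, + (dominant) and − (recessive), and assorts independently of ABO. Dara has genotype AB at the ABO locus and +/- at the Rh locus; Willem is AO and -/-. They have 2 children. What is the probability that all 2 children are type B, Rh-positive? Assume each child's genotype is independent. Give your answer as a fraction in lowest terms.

ABO cross AB × AO → 1/2 A, 1/4 B, 1/4 AB.
Rh cross +/- × -/- → 1/2 Rh+, 1/2 Rh-; so P(type B, Rh-positive) = 1/4 × 1/2 = 1/8 per child.
All 2 independent: (1/8)^2 = 1/64.

1/64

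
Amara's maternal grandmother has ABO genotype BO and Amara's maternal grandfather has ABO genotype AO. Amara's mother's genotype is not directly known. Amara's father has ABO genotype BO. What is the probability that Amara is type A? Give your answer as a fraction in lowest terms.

Amara's mother's ABO genotype from BO × AO: 1/4 AB, 1/4 AO, 1/4 BO, 1/4 OO.
Crossing each possibility with the father BO and summing P(type A): 1/4·1/4 + 1/4·1/4 + 1/4·0 + 1/4·0 = 1/8.

1/8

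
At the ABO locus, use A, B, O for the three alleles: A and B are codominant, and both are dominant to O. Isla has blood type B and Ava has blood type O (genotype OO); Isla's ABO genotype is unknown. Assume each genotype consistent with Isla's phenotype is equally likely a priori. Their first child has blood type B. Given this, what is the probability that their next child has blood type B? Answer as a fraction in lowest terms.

5/6

Possible genotypes: Isla ∈ {BB, BO}; Ava ∈ {OO}.
Weight each parental genotype pair by prior × P(type-B child):
  BB × OO: posterior weight 2/3; P(next child type B) = 1.
  BO × OO: posterior weight 1/3; P(next child type B) = 1/2.
Weighted sum = 5/6.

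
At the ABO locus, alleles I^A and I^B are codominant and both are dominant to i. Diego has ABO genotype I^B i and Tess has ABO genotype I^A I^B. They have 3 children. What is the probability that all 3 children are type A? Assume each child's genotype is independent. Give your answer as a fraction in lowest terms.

1/64

ABO cross I^B i × I^A I^B → 1/4 A, 1/2 B, 1/4 AB.
So P(type A) = 1/4 per child.
All 3 independent: (1/4)^3 = 1/64.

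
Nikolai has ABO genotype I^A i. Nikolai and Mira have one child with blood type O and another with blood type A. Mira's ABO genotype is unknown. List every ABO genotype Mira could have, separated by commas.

I^A i, I^B i, i i

For each candidate genotype of Mira, check whether crossing it with I^A i can produce every observed child phenotype.
  I^A I^A → possible child types {A} ✗
  I^A I^B → possible child types {A, B, AB} ✗
  I^A i → possible child types {O, A} ✓
  I^B I^B → possible child types {B, AB} ✗
  I^B i → possible child types {O, A, B, AB} ✓
  i i → possible child types {O, A} ✓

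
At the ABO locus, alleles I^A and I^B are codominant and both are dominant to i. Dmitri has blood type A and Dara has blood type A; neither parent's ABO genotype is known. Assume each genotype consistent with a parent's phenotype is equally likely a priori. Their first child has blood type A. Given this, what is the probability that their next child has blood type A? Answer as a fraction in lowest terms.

Possible genotypes: Dmitri ∈ {I^A I^A, I^A i}; Dara ∈ {I^A I^A, I^A i}.
Weight each parental genotype pair by prior × P(type-A child):
  I^A I^A × I^A I^A: posterior weight 4/15; P(next child type A) = 1.
  I^A I^A × I^A i: posterior weight 4/15; P(next child type A) = 1.
  I^A i × I^A I^A: posterior weight 4/15; P(next child type A) = 1.
  I^A i × I^A i: posterior weight 1/5; P(next child type A) = 3/4.
Weighted sum = 19/20.

19/20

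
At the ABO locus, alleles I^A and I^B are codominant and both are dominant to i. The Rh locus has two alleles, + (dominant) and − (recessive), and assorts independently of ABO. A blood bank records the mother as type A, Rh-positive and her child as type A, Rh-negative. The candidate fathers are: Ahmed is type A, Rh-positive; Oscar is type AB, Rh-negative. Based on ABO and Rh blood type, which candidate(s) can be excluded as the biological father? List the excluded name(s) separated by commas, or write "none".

A candidate is excluded only if no genotype consistent with his phenotype could produce a type A, Rh-negative child with a type A, Rh-positive mother.
Every candidate has at least one consistent genotype combination, so none can be excluded.

none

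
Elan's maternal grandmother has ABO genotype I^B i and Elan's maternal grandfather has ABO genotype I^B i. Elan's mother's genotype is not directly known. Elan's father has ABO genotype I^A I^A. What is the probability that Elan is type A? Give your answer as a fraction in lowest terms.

Elan's mother's ABO genotype from I^B i × I^B i: 1/4 I^B I^B, 1/2 I^B i, 1/4 i i.
Crossing each possibility with the father I^A I^A and summing P(type A): 1/4·0 + 1/2·1/2 + 1/4·1 = 1/2.

1/2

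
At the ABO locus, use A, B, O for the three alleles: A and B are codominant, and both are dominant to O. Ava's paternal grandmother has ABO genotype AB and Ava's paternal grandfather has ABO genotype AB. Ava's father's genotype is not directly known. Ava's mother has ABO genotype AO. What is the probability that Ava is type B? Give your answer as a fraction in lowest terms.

1/4

Ava's father's ABO genotype from AB × AB: 1/4 AA, 1/2 AB, 1/4 BB.
Crossing each possibility with the mother AO and summing P(type B): 1/4·0 + 1/2·1/4 + 1/4·1/2 = 1/4.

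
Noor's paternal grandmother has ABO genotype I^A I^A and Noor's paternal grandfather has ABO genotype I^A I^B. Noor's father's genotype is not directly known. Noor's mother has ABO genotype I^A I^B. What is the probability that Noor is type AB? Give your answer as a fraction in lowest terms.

Noor's father's ABO genotype from I^A I^A × I^A I^B: 1/2 I^A I^A, 1/2 I^A I^B.
Crossing each possibility with the mother I^A I^B and summing P(type AB): 1/2·1/2 + 1/2·1/2 = 1/2.

1/2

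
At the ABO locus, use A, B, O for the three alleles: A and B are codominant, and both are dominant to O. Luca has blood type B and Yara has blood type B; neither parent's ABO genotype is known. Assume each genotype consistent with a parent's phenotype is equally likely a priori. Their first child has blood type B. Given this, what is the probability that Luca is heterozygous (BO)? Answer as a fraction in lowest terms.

Possible genotypes: Luca ∈ {BB, BO}; Yara ∈ {BB, BO}.
Weight each parental genotype pair by prior × P(type-B child):
  BB × BB: posterior weight 4/15.
  BB × BO: posterior weight 4/15.
  BO × BB: posterior weight 4/15.
  BO × BO: posterior weight 1/5.
Sum the posterior weight over pairs where Luca is BO: 7/15.

7/15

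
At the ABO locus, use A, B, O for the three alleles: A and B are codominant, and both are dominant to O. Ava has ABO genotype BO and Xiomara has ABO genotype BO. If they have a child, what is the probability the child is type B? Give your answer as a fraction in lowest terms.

3/4

ABO cross BO × BO → offspring phenotypes: 1/4 O, 3/4 B.
So P(type B) = 3/4.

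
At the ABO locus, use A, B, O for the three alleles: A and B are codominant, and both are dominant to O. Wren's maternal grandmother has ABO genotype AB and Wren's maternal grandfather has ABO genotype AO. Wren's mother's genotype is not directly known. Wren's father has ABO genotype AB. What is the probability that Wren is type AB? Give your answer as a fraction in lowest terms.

Wren's mother's ABO genotype from AB × AO: 1/4 AA, 1/4 AB, 1/4 AO, 1/4 BO.
Crossing each possibility with the father AB and summing P(type AB): 1/4·1/2 + 1/4·1/2 + 1/4·1/4 + 1/4·1/4 = 3/8.

3/8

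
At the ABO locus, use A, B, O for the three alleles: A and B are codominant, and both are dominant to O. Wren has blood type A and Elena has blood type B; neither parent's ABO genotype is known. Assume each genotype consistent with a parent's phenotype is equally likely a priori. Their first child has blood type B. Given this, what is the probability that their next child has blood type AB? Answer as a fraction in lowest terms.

5/12

Possible genotypes: Wren ∈ {AA, AO}; Elena ∈ {BB, BO}.
Weight each parental genotype pair by prior × P(type-B child):
  AO × BB: posterior weight 2/3; P(next child type AB) = 1/2.
  AO × BO: posterior weight 1/3; P(next child type AB) = 1/4.
Weighted sum = 5/12.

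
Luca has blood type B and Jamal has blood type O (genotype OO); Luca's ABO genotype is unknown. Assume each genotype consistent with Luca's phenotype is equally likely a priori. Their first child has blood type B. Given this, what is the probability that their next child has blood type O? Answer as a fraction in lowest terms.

Possible genotypes: Luca ∈ {BB, BO}; Jamal ∈ {OO}.
Weight each parental genotype pair by prior × P(type-B child):
  BB × OO: posterior weight 2/3; P(next child type O) = 0.
  BO × OO: posterior weight 1/3; P(next child type O) = 1/2.
Weighted sum = 1/6.

1/6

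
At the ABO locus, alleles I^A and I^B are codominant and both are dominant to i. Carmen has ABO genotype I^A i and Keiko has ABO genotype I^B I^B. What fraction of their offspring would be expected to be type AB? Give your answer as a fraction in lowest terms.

ABO cross I^A i × I^B I^B → offspring phenotypes: 1/2 B, 1/2 AB.
So P(type AB) = 1/2.

1/2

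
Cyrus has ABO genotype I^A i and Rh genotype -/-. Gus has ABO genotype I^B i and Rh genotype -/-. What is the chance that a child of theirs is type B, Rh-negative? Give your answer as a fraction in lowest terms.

ABO cross I^A i × I^B i → offspring phenotypes: 1/4 O, 1/4 A, 1/4 B, 1/4 AB.
Rh cross -/- × -/- → 1 Rh-.
Independent loci: P(type B, Rh-negative) = 1/4 × 1 = 1/4.

1/4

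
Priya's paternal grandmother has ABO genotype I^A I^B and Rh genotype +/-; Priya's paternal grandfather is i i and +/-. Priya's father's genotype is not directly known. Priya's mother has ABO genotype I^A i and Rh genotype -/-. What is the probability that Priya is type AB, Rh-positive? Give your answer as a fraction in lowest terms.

1/16

Priya's father's ABO genotype from I^A I^B × i i: 1/2 I^A i, 1/2 I^B i.
Crossing each possibility with the mother I^A i and summing P(type AB): 1/2·0 + 1/2·1/4 = 1/8.
Similarly for Rh via the father's Rh distribution: P(Rh+) = 1/2.
Independent loci: 1/8 × 1/2 = 1/16.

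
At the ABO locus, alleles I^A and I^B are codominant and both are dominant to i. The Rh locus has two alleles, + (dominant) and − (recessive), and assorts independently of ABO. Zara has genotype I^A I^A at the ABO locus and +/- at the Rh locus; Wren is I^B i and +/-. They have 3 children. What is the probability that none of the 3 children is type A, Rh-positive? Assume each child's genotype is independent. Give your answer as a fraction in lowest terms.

125/512

ABO cross I^A I^A × I^B i → 1/2 A, 1/2 AB.
Rh cross +/- × +/- → 3/4 Rh+, 1/4 Rh-; so P(type A, Rh-positive) = 1/2 × 3/4 = 3/8 per child.
P(not type A, Rh-positive) = 5/8 for one child; (5/8)^3 = 125/512.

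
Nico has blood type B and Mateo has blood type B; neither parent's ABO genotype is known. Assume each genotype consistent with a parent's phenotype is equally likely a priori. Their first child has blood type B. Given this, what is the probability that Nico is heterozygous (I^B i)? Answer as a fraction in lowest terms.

Possible genotypes: Nico ∈ {I^B I^B, I^B i}; Mateo ∈ {I^B I^B, I^B i}.
Weight each parental genotype pair by prior × P(type-B child):
  I^B I^B × I^B I^B: posterior weight 4/15.
  I^B I^B × I^B i: posterior weight 4/15.
  I^B i × I^B I^B: posterior weight 4/15.
  I^B i × I^B i: posterior weight 1/5.
Sum the posterior weight over pairs where Nico is I^B i: 7/15.

7/15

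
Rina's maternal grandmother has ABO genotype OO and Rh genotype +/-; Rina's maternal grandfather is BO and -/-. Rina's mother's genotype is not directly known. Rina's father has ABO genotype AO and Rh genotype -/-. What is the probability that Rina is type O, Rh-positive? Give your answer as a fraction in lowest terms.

3/32

Rina's mother's ABO genotype from OO × BO: 1/2 BO, 1/2 OO.
Crossing each possibility with the father AO and summing P(type O): 1/2·1/4 + 1/2·1/2 = 3/8.
Similarly for Rh via the mother's Rh distribution: P(Rh+) = 1/4.
Independent loci: 3/8 × 1/4 = 3/32.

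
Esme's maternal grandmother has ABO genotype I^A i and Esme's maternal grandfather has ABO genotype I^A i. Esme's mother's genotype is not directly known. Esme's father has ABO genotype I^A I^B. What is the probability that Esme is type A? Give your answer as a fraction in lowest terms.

1/2

Esme's mother's ABO genotype from I^A i × I^A i: 1/4 I^A I^A, 1/2 I^A i, 1/4 i i.
Crossing each possibility with the father I^A I^B and summing P(type A): 1/4·1/2 + 1/2·1/2 + 1/4·1/2 = 1/2.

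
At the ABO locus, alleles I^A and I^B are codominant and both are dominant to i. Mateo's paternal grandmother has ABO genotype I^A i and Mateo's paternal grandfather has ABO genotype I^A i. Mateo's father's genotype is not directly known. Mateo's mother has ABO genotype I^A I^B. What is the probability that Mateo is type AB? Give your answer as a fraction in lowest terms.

1/4

Mateo's father's ABO genotype from I^A i × I^A i: 1/4 I^A I^A, 1/2 I^A i, 1/4 i i.
Crossing each possibility with the mother I^A I^B and summing P(type AB): 1/4·1/2 + 1/2·1/4 + 1/4·0 = 1/4.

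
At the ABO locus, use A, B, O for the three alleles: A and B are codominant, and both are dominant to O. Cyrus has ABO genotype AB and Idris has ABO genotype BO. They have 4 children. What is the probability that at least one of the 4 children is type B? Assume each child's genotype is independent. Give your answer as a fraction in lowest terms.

ABO cross AB × BO → 1/4 A, 1/2 B, 1/4 AB.
So P(type B) = 1/2 per child.
P(none) = (1/2)^4 = 1/16; P(at least one) = 1 − 1/16 = 15/16.

15/16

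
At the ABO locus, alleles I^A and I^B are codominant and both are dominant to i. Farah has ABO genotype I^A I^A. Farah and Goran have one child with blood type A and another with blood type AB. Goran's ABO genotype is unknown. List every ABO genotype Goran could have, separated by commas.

For each candidate genotype of Goran, check whether crossing it with I^A I^A can produce every observed child phenotype.
  I^A I^A → possible child types {A} ✗
  I^A I^B → possible child types {A, AB} ✓
  I^A i → possible child types {A} ✗
  I^B I^B → possible child types {AB} ✗
  I^B i → possible child types {A, AB} ✓
  i i → possible child types {A} ✗

I^A I^B, I^B i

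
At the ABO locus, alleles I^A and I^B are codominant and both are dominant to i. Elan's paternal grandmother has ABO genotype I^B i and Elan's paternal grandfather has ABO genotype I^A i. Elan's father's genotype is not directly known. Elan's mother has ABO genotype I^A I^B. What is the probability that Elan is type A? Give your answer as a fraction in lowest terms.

3/8

Elan's father's ABO genotype from I^B i × I^A i: 1/4 I^A I^B, 1/4 I^A i, 1/4 I^B i, 1/4 i i.
Crossing each possibility with the mother I^A I^B and summing P(type A): 1/4·1/4 + 1/4·1/2 + 1/4·1/4 + 1/4·1/2 = 3/8.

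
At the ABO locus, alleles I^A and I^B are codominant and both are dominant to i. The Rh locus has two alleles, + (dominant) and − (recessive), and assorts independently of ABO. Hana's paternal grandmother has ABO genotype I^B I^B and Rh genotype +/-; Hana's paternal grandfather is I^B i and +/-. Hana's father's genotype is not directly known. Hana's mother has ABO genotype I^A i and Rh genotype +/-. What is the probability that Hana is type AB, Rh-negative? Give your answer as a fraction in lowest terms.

Hana's father's ABO genotype from I^B I^B × I^B i: 1/2 I^B I^B, 1/2 I^B i.
Crossing each possibility with the mother I^A i and summing P(type AB): 1/2·1/2 + 1/2·1/4 = 3/8.
Similarly for Rh via the father's Rh distribution: P(Rh-) = 1/4.
Independent loci: 3/8 × 1/4 = 3/32.

3/32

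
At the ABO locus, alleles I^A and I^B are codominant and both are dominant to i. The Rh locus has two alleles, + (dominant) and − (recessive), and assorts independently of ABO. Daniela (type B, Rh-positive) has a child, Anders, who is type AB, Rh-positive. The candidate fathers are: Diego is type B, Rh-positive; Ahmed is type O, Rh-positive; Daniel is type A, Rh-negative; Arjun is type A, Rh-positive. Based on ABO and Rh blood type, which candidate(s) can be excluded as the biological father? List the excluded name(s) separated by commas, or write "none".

A candidate is excluded only if no genotype consistent with his phenotype could produce a type AB, Rh-positive child with a type B, Rh-positive mother.
Diego (type B, Rh+): no genotype consistent with that phenotype can produce a type-AB Rh+ child with a type-B mother.
Ahmed (type O, Rh+): no genotype consistent with that phenotype can produce a type-AB Rh+ child with a type-B mother.

Diego, Ahmed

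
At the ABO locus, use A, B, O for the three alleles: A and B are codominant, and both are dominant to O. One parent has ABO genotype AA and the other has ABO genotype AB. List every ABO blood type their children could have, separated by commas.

A, AB

Gametes from AA × AB give offspring ABO genotypes AA, AB, i.e. phenotypes A, AB.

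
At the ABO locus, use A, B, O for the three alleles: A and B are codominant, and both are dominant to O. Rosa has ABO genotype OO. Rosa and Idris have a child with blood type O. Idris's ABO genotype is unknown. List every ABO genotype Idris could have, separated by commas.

For each candidate genotype of Idris, check whether crossing it with OO can produce every observed child phenotype.
  AA → possible child types {A} ✗
  AB → possible child types {A, B} ✗
  AO → possible child types {O, A} ✓
  BB → possible child types {B} ✗
  BO → possible child types {O, B} ✓
  OO → possible child types {O} ✓

AO, BO, OO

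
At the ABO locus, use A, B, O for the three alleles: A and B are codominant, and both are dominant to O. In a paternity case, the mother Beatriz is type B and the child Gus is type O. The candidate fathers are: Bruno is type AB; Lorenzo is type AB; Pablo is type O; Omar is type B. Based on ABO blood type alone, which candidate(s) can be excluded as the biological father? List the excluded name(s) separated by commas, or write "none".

Bruno, Lorenzo

A candidate is excluded only if no genotype consistent with his phenotype could produce a type O child with a type B mother.
Bruno (type AB): no genotype consistent with that phenotype can produce a type-O child with a type-B mother.
Lorenzo (type AB): no genotype consistent with that phenotype can produce a type-O child with a type-B mother.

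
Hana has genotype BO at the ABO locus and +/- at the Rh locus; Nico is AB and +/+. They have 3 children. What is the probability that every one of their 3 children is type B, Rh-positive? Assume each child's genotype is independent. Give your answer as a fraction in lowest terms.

ABO cross BO × AB → 1/4 A, 1/2 B, 1/4 AB.
Rh cross +/- × +/+ → 1 Rh+; so P(type B, Rh-positive) = 1/2 × 1 = 1/2 per child.
All 3 independent: (1/2)^3 = 1/8.

1/8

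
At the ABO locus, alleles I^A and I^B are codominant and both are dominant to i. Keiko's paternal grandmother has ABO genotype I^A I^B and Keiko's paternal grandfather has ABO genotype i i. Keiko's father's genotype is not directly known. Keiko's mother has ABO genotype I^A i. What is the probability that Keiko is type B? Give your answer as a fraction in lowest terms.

1/8

Keiko's father's ABO genotype from I^A I^B × i i: 1/2 I^A i, 1/2 I^B i.
Crossing each possibility with the mother I^A i and summing P(type B): 1/2·0 + 1/2·1/4 = 1/8.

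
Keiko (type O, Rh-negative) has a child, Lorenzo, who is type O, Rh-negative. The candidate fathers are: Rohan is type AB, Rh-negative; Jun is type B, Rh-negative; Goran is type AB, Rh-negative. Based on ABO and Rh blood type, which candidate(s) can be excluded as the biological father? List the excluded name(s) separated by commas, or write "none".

A candidate is excluded only if no genotype consistent with his phenotype could produce a type O, Rh-negative child with a type O, Rh-negative mother.
Rohan (type AB, Rh-): no genotype consistent with that phenotype can produce a type-O Rh- child with a type-O mother.
Goran (type AB, Rh-): no genotype consistent with that phenotype can produce a type-O Rh- child with a type-O mother.

Rohan, Goran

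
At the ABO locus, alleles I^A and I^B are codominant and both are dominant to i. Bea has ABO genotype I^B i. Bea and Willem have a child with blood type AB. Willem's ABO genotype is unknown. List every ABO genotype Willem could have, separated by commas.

I^A I^A, I^A I^B, I^A i

For each candidate genotype of Willem, check whether crossing it with I^B i can produce every observed child phenotype.
  I^A I^A → possible child types {A, AB} ✓
  I^A I^B → possible child types {A, B, AB} ✓
  I^A i → possible child types {O, A, B, AB} ✓
  I^B I^B → possible child types {B} ✗
  I^B i → possible child types {O, B} ✗
  i i → possible child types {O, B} ✗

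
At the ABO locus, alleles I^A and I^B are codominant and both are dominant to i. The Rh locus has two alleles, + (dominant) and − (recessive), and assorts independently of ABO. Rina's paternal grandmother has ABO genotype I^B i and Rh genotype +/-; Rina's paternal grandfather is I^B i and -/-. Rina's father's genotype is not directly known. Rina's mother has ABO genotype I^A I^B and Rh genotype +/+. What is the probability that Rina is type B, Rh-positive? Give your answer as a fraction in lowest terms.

Rina's father's ABO genotype from I^B i × I^B i: 1/4 I^B I^B, 1/2 I^B i, 1/4 i i.
Crossing each possibility with the mother I^A I^B and summing P(type B): 1/4·1/2 + 1/2·1/2 + 1/4·1/2 = 1/2.
Similarly for Rh via the father's Rh distribution: P(Rh+) = 1.
Independent loci: 1/2 × 1 = 1/2.

1/2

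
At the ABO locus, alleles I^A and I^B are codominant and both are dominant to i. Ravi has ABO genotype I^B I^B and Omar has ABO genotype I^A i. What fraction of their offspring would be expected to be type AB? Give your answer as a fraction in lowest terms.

ABO cross I^B I^B × I^A i → offspring phenotypes: 1/2 B, 1/2 AB.
So P(type AB) = 1/2.

1/2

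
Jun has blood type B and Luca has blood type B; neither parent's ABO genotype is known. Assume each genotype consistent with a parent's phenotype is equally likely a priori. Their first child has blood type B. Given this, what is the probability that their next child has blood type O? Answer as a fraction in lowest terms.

Possible genotypes: Jun ∈ {BB, BO}; Luca ∈ {BB, BO}.
Weight each parental genotype pair by prior × P(type-B child):
  BB × BB: posterior weight 4/15; P(next child type O) = 0.
  BB × BO: posterior weight 4/15; P(next child type O) = 0.
  BO × BB: posterior weight 4/15; P(next child type O) = 0.
  BO × BO: posterior weight 1/5; P(next child type O) = 1/4.
Weighted sum = 1/20.

1/20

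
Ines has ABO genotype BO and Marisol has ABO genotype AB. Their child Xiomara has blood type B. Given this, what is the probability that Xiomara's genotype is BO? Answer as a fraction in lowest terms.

Cross BO × AB → 1/4 AB, 1/4 AO, 1/4 BB, 1/4 BO.
Type-B genotypes among offspring: BB (1/4), BO (1/4); total 1/2.
P(BO | type B) = (1/4) / (1/2) = 1/2.

1/2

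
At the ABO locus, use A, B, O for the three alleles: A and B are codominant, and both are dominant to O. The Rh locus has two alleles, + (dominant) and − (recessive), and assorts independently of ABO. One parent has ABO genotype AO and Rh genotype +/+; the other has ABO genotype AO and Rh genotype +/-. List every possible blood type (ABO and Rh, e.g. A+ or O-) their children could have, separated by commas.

Gametes from AO × AO give offspring ABO genotypes AA, AO, OO, i.e. phenotypes O, A.
Rh cross +/+ × +/- → phenotypes Rh+.
Combining independently: O+, A+.

O+, A+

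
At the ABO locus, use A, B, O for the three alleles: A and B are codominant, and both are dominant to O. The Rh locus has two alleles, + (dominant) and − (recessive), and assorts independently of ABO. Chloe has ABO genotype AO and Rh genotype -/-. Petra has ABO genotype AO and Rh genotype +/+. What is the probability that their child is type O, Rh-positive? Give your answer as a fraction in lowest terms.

ABO cross AO × AO → offspring phenotypes: 1/4 O, 3/4 A.
Rh cross -/- × +/+ → 1 Rh+.
Independent loci: P(type O, Rh-positive) = 1/4 × 1 = 1/4.

1/4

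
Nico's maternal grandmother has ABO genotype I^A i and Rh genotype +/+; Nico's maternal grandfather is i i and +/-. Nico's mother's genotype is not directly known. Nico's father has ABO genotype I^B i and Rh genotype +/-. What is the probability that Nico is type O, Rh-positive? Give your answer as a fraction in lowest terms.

21/64

Nico's mother's ABO genotype from I^A i × i i: 1/2 I^A i, 1/2 i i.
Crossing each possibility with the father I^B i and summing P(type O): 1/2·1/4 + 1/2·1/2 = 3/8.
Similarly for Rh via the mother's Rh distribution: P(Rh+) = 7/8.
Independent loci: 3/8 × 7/8 = 21/64.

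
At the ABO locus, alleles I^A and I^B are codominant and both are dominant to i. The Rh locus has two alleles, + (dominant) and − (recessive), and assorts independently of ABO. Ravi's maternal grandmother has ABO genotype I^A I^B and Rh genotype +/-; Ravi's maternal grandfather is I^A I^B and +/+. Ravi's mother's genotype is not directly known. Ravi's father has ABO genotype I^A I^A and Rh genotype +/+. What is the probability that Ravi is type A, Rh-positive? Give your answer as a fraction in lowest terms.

Ravi's mother's ABO genotype from I^A I^B × I^A I^B: 1/4 I^A I^A, 1/2 I^A I^B, 1/4 I^B I^B.
Crossing each possibility with the father I^A I^A and summing P(type A): 1/4·1 + 1/2·1/2 + 1/4·0 = 1/2.
Similarly for Rh via the mother's Rh distribution: P(Rh+) = 1.
Independent loci: 1/2 × 1 = 1/2.

1/2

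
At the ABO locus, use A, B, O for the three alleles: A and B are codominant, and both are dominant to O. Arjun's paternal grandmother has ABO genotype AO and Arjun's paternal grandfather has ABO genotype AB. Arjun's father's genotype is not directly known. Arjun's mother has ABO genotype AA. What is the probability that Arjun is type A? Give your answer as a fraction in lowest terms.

3/4

Arjun's father's ABO genotype from AO × AB: 1/4 AA, 1/4 AB, 1/4 AO, 1/4 BO.
Crossing each possibility with the mother AA and summing P(type A): 1/4·1 + 1/4·1/2 + 1/4·1 + 1/4·1/2 = 3/4.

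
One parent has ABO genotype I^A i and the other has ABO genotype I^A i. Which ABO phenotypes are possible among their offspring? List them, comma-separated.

Gametes from I^A i × I^A i give offspring ABO genotypes I^A I^A, I^A i, i i, i.e. phenotypes O, A.

O, A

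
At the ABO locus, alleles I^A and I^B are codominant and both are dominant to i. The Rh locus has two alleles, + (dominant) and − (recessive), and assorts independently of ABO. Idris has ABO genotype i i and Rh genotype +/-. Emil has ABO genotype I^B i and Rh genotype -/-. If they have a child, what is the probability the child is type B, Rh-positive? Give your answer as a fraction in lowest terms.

ABO cross i i × I^B i → offspring phenotypes: 1/2 O, 1/2 B.
Rh cross +/- × -/- → 1/2 Rh+, 1/2 Rh-.
Independent loci: P(type B, Rh-positive) = 1/2 × 1/2 = 1/4.

1/4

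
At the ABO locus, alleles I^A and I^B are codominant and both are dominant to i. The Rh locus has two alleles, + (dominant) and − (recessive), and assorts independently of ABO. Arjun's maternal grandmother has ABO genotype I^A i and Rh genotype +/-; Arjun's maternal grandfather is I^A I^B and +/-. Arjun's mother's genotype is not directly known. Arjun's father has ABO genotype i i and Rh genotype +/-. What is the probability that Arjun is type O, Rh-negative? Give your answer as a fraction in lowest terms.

Arjun's mother's ABO genotype from I^A i × I^A I^B: 1/4 I^A I^A, 1/4 I^A I^B, 1/4 I^A i, 1/4 I^B i.
Crossing each possibility with the father i i and summing P(type O): 1/4·0 + 1/4·0 + 1/4·1/2 + 1/4·1/2 = 1/4.
Similarly for Rh via the mother's Rh distribution: P(Rh-) = 1/4.
Independent loci: 1/4 × 1/4 = 1/16.

1/16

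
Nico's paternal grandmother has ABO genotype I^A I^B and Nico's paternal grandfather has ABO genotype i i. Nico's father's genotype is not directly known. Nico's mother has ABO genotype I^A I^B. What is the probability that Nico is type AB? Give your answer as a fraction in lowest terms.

Nico's father's ABO genotype from I^A I^B × i i: 1/2 I^A i, 1/2 I^B i.
Crossing each possibility with the mother I^A I^B and summing P(type AB): 1/2·1/4 + 1/2·1/4 = 1/4.

1/4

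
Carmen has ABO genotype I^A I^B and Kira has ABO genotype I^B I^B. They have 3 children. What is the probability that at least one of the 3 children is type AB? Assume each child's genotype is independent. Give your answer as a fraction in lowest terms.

7/8

ABO cross I^A I^B × I^B I^B → 1/2 B, 1/2 AB.
So P(type AB) = 1/2 per child.
P(none) = (1/2)^3 = 1/8; P(at least one) = 1 − 1/8 = 7/8.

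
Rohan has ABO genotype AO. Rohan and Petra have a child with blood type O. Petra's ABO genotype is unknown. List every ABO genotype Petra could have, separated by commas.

For each candidate genotype of Petra, check whether crossing it with AO can produce every observed child phenotype.
  AA → possible child types {A} ✗
  AB → possible child types {A, B, AB} ✗
  AO → possible child types {O, A} ✓
  BB → possible child types {B, AB} ✗
  BO → possible child types {O, A, B, AB} ✓
  OO → possible child types {O, A} ✓

AO, BO, OO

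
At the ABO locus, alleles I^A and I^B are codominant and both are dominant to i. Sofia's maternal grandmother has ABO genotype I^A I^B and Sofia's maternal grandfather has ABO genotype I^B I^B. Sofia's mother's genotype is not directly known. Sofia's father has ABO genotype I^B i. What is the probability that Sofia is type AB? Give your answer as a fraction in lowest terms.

Sofia's mother's ABO genotype from I^A I^B × I^B I^B: 1/2 I^A I^B, 1/2 I^B I^B.
Crossing each possibility with the father I^B i and summing P(type AB): 1/2·1/4 + 1/2·0 = 1/8.

1/8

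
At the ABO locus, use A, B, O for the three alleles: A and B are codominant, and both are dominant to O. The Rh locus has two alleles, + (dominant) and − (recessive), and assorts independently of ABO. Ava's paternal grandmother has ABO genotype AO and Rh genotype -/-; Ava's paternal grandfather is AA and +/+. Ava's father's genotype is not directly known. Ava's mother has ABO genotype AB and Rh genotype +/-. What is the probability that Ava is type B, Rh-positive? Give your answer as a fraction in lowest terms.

3/32

Ava's father's ABO genotype from AO × AA: 1/2 AA, 1/2 AO.
Crossing each possibility with the mother AB and summing P(type B): 1/2·0 + 1/2·1/4 = 1/8.
Similarly for Rh via the father's Rh distribution: P(Rh+) = 3/4.
Independent loci: 1/8 × 3/4 = 3/32.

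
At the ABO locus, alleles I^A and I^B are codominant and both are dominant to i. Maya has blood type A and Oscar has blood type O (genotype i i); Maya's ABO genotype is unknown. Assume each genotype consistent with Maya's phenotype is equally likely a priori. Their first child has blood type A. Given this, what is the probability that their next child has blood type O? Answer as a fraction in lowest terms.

Possible genotypes: Maya ∈ {I^A I^A, I^A i}; Oscar ∈ {i i}.
Weight each parental genotype pair by prior × P(type-A child):
  I^A I^A × i i: posterior weight 2/3; P(next child type O) = 0.
  I^A i × i i: posterior weight 1/3; P(next child type O) = 1/2.
Weighted sum = 1/6.

1/6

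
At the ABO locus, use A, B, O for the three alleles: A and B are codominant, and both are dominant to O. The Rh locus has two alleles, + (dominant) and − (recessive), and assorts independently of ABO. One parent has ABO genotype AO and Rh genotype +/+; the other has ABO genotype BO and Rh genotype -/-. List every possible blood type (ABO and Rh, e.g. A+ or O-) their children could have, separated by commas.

Gametes from AO × BO give offspring ABO genotypes AB, AO, BO, OO, i.e. phenotypes O, A, B, AB.
Rh cross +/+ × -/- → phenotypes Rh+.
Combining independently: O+, A+, B+, AB+.

O+, A+, B+, AB+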